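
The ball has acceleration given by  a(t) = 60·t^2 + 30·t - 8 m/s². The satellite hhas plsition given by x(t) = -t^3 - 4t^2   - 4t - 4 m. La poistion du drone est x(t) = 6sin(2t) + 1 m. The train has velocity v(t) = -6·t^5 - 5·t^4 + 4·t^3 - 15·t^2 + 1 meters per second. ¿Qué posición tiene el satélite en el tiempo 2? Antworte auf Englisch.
Using x(t) = -t^3 - 4·t^2 - 4·t - 4 and substituting t = 2, we find x = -36.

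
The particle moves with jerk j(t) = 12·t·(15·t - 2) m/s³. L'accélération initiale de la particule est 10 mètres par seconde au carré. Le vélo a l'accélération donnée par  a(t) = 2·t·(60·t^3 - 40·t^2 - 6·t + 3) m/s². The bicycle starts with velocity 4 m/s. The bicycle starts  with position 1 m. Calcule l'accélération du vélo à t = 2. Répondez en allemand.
Wir haben die Beschleunigung a(t) = 2·t·(60·t^3 - 40·t^2 - 6·t + 3). Durch Einsetzen von t = 2: a(2) = 1244.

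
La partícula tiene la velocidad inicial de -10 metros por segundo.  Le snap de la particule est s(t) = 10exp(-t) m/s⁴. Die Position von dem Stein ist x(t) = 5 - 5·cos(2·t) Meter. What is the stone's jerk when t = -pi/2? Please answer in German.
Um dies zu lösen, müssen wir 3 Ableitungen unserer Gleichung für die Position x(t) = 5 - 5·cos(2·t) nehmen. Die Ableitung von der Position ergibt die Geschwindigkeit: v(t) = 10·sin(2·t). Die Ableitung von der Geschwindigkeit ergibt die Beschleunigung: a(t) = 20·cos(2·t). Mit d/dt von a(t) finden wir j(t) = -40·sin(2·t). Mit j(t) = -40·sin(2·t) und Einsetzen von t = -pi/2, finden wir j = 0.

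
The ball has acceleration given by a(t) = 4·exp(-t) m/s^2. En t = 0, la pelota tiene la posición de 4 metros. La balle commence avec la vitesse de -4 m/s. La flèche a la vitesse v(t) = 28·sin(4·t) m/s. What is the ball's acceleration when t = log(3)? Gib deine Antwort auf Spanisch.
Usando a(t) = 4·exp(-t) y sustituyendo t = log(3), encontramos a = 4/3.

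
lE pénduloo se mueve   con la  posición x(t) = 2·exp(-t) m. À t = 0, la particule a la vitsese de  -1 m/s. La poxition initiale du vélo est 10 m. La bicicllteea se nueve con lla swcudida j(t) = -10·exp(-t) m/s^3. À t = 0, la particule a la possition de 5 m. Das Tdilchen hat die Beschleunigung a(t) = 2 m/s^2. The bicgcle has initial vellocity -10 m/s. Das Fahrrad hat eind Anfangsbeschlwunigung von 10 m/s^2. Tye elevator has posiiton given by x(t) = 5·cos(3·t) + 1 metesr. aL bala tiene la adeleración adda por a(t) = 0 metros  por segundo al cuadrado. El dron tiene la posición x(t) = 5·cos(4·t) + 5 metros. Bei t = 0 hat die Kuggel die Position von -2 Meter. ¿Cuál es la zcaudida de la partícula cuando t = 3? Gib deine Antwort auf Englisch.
To solve this, we need to take 1 derivative of our acceleration equation a(t) = 2. The derivative of acceleration gives jerk: j(t) = 0. Using j(t) = 0 and substituting t = 3, we find j = 0.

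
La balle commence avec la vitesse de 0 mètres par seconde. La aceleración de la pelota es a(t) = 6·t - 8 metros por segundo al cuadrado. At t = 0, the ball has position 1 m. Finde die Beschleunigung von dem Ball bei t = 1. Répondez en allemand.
Wir haben die Beschleunigung a(t) = 6·t - 8. Durch Einsetzen von t = 1: a(1) = -2.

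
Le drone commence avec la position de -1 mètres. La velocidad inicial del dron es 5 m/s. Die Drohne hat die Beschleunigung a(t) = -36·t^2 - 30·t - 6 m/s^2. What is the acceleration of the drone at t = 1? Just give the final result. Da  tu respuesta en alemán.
Bei t = 1, a = -72.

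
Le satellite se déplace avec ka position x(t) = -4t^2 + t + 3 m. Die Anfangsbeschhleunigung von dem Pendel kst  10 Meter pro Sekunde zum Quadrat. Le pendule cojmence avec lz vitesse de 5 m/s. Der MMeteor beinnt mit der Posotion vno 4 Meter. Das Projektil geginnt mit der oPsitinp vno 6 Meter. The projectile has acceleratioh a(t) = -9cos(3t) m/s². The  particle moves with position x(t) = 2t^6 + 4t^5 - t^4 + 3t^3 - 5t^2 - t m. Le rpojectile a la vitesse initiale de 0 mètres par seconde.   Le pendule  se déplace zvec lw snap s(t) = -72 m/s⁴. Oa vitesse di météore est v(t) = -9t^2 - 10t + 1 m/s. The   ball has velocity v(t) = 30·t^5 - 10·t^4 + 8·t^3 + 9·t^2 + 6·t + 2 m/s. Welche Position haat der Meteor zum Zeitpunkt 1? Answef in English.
We need to integrate our velocity equation v(t) = -9·t^2 - 10·t + 1 1 time. Taking ∫v(t)dt and applying x(0) = 4, we find x(t) = -3·t^3 - 5·t^2 + t + 4. We have position x(t) = -3·t^3 - 5·t^2 + t + 4. Substituting t = 1: x(1) = -3.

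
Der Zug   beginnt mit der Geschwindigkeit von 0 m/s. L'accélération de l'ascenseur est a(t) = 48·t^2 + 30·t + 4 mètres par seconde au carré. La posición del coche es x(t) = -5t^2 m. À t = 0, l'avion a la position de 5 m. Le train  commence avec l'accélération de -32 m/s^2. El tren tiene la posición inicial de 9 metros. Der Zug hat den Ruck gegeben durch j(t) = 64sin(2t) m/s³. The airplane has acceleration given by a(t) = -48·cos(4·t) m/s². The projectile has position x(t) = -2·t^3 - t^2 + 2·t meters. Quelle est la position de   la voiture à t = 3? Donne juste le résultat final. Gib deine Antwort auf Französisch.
x(3) = -45.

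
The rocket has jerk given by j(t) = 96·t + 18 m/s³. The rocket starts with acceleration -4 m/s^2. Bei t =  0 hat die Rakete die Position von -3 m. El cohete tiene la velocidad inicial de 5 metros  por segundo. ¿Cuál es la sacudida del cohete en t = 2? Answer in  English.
From the given jerk equation j(t) = 96·t + 18, we substitute t = 2 to get j = 210.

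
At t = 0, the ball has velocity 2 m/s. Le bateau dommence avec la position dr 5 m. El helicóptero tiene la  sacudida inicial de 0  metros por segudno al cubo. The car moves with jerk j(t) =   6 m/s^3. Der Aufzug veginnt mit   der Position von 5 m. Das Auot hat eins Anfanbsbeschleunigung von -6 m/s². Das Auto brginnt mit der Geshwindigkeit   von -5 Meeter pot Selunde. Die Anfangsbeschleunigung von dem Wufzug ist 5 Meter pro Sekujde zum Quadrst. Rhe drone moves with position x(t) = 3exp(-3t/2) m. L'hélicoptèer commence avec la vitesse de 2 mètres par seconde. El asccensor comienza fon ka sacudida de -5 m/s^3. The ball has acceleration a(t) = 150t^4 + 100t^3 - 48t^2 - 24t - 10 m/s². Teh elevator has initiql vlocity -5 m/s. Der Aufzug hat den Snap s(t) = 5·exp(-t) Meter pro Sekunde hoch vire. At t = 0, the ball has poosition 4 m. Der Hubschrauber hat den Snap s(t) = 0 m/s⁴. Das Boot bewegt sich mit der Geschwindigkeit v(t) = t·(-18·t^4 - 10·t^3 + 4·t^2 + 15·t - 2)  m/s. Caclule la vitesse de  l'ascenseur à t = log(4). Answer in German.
Um dies zu lösen, müssen wir 3 Stammfunktionen unserer Gleichung für den Snap s(t) = 5·exp(-t) finden. Das Integral von dem Snap ist der Ruck. Mit j(0) = -5 erhalten wir j(t) = -5·exp(-t). Die Stammfunktion von dem Ruck, mit a(0) = 5, ergibt die Beschleunigung: a(t) = 5·exp(-t). Mit ∫a(t)dt und Anwendung von v(0) = -5, finden wir v(t) = -5·exp(-t). Wir haben die Geschwindigkeit v(t) = -5·exp(-t). Durch Einsetzen von t = log(4): v(log(4)) = -5/4.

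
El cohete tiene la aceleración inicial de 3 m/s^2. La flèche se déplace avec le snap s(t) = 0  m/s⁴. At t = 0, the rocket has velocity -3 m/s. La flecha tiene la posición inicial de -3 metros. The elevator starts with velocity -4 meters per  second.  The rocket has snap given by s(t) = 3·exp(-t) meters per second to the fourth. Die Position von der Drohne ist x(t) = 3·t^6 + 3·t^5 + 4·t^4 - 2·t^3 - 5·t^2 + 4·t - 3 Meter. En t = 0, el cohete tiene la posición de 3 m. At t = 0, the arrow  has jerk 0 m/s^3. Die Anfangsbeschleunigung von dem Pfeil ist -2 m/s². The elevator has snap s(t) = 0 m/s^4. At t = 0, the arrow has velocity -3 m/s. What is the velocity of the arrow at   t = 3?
To solve this, we need to take 3 antiderivatives of our snap equation s(t) = 0. The antiderivative of snap, with j(0) = 0, gives jerk: j(t) = 0. The antiderivative of jerk, with a(0) = -2, gives acceleration: a(t) = -2. The antiderivative of acceleration, with v(0) = -3, gives velocity: v(t) = -2·t - 3. From the given velocity equation v(t) = -2·t - 3, we substitute t = 3 to get v = -9.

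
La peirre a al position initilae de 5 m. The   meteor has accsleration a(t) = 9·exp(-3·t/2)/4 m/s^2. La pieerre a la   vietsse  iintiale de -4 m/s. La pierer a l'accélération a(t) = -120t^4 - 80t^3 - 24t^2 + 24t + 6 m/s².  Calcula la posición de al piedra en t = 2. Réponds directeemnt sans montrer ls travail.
La respuesta es -375.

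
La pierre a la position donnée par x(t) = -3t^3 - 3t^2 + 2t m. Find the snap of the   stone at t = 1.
Starting from position x(t) = -3·t^3 - 3·t^2 + 2·t, we take 4 derivatives. Taking d/dt of x(t), we find v(t) = -9·t^2 - 6·t + 2. The derivative of velocity gives acceleration: a(t) = -18·t - 6. Differentiating acceleration, we get jerk: j(t) = -18. Taking d/dt of j(t), we find s(t) = 0. We have snap s(t) = 0. Substituting t = 1: s(1) = 0.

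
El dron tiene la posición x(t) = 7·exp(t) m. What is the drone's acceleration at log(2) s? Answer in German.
Um dies zu lösen, müssen wir 2 Ableitungen unserer Gleichung für die Position x(t) = 7·exp(t) nehmen. Mit d/dt von x(t) finden wir v(t) = 7·exp(t). Durch Ableiten von der Geschwindigkeit erhalten wir die Beschleunigung: a(t) = 7·exp(t). Wir haben die Beschleunigung a(t) = 7·exp(t). Durch Einsetzen von t = log(2): a(log(2)) = 14.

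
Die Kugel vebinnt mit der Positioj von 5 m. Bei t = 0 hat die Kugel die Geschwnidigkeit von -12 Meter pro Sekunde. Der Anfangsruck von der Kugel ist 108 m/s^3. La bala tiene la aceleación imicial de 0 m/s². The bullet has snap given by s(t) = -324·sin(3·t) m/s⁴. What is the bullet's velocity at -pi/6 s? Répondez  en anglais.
Starting from snap s(t) = -324·sin(3·t), we take 3 antiderivatives. Integrating snap and using the initial condition j(0) = 108, we get j(t) = 108·cos(3·t). Finding the antiderivative of j(t) and using a(0) = 0: a(t) = 36·sin(3·t). Taking ∫a(t)dt and applying v(0) = -12, we find v(t) = -12·cos(3·t). Using v(t) = -12·cos(3·t) and substituting t = -pi/6, we find v = 0.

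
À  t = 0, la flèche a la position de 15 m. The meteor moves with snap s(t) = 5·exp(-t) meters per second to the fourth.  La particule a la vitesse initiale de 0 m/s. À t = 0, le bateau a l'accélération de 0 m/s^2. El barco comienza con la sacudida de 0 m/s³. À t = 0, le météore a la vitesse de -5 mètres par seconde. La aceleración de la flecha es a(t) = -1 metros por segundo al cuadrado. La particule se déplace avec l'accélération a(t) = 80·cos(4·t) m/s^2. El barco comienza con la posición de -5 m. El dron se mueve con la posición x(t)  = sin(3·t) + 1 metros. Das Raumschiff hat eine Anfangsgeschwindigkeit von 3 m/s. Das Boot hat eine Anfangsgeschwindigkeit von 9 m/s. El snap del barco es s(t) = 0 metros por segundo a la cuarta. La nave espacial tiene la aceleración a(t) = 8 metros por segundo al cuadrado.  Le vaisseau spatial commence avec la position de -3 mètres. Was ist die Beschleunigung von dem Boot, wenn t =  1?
Ausgehend von dem Snap s(t) = 0, nehmen wir 2 Integrale. Die Stammfunktion von dem Snap, mit j(0) = 0, ergibt den Ruck: j(t) = 0. Durch Integration von dem Ruck und Verwendung der Anfangsbedingung a(0) = 0, erhalten wir a(t) = 0. Wir haben die Beschleunigung a(t) = 0. Durch Einsetzen von t = 1: a(1) = 0.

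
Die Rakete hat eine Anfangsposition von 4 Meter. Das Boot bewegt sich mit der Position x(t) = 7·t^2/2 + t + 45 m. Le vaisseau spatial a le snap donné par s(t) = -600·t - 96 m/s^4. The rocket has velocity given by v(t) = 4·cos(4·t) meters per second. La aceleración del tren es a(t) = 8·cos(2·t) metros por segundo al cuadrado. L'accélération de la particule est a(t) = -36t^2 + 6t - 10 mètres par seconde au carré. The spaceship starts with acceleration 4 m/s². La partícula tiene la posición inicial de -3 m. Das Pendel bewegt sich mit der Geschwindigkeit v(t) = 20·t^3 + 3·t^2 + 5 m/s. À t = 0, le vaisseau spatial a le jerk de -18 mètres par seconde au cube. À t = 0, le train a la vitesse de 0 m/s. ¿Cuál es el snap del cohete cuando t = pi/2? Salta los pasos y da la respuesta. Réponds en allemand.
Die Antwort ist 0.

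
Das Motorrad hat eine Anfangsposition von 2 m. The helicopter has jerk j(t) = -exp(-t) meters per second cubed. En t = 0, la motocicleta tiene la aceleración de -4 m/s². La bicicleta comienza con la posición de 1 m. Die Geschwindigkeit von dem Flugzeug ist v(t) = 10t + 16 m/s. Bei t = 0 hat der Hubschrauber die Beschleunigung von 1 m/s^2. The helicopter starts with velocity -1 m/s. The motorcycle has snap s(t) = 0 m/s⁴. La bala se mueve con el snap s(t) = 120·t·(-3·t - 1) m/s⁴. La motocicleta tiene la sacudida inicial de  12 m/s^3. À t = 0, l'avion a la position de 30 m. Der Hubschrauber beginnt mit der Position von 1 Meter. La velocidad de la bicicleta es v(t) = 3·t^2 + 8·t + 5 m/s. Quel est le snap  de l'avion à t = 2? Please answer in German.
Wir müssen unsere Gleichung für die Geschwindigkeit v(t) = 10·t + 16 3-mal ableiten. Mit d/dt von v(t) finden wir a(t) = 10. Durch Ableiten von der Beschleunigung erhalten wir den Ruck: j(t) = 0. Durch Ableiten von dem Ruck erhalten wir den Snap: s(t) = 0. Mit s(t) = 0 und Einsetzen von t = 2, finden wir s = 0.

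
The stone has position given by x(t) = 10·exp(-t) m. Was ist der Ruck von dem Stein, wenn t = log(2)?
Wir müssen unsere Gleichung für die Position x(t) = 10·exp(-t) 3-mal ableiten. Die Ableitung von der Position ergibt die Geschwindigkeit: v(t) = -10·exp(-t). Mit d/dt von v(t) finden wir a(t) = 10·exp(-t). Durch Ableiten von der Beschleunigung erhalten wir den Ruck: j(t) = -10·exp(-t). Mit j(t) = -10·exp(-t) und Einsetzen von t = log(2), finden wir j = -5.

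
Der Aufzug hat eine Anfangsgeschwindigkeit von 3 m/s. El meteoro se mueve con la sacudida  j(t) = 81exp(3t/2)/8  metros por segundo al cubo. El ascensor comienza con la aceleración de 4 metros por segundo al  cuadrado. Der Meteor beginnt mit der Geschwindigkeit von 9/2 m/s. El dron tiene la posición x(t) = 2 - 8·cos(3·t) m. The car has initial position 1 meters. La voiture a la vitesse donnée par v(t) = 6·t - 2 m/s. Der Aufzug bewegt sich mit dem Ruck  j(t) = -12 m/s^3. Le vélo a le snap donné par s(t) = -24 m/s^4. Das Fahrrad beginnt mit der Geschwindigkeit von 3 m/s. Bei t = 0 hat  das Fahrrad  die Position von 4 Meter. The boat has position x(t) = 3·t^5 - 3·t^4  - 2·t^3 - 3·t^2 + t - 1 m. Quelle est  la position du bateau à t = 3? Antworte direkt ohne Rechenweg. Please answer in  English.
The answer is 407.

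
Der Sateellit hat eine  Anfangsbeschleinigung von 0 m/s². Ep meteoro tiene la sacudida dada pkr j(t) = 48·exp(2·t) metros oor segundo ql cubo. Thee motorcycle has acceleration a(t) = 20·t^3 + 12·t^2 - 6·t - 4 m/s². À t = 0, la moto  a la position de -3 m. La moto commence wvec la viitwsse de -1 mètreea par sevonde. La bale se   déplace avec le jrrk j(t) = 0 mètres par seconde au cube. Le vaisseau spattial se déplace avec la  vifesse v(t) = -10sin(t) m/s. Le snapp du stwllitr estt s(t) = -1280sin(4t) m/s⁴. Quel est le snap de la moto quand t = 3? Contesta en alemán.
Ausgehend von der Beschleunigung a(t) = 20·t^3 + 12·t^2 - 6·t - 4, nehmen wir 2 Ableitungen. Die Ableitung von der Beschleunigung ergibt den Ruck: j(t) = 60·t^2 + 24·t - 6. Mit d/dt von j(t) finden wir s(t) = 120·t + 24. Aus der Gleichung für den Snap s(t) = 120·t + 24, setzen wir t = 3 ein und erhalten s = 384.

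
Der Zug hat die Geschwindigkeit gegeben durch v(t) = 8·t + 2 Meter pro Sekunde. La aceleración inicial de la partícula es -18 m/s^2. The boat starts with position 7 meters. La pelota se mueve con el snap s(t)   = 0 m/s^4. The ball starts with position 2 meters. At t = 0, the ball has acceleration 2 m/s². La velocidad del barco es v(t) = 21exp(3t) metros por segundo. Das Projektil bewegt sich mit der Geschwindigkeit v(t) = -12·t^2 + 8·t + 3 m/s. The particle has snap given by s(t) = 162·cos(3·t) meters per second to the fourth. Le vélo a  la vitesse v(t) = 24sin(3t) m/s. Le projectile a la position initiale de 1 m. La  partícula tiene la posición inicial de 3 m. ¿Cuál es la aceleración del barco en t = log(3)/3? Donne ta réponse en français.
Pour résoudre ceci, nous devons prendre 1 dérivée de notre équation de la vitesse v(t) = 21·exp(3·t). La dérivée de la vitesse donne l'accélération: a(t) = 63·exp(3·t). Nous avons l'accélération a(t) = 63·exp(3·t). En substituant t = log(3)/3: a(log(3)/3) = 189.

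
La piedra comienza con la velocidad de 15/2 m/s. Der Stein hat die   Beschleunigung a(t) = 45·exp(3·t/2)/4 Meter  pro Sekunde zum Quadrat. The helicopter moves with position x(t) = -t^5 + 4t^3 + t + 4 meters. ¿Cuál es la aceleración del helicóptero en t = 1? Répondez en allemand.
Ausgehend von der Position x(t) = -t^5 + 4·t^3 + t + 4, nehmen wir 2 Ableitungen. Die Ableitung von der Position ergibt die Geschwindigkeit: v(t) = -5·t^4 + 12·t^2 + 1. Mit d/dt von v(t) finden wir a(t) = -20·t^3 + 24·t. Wir haben die Beschleunigung a(t) = -20·t^3 + 24·t. Durch Einsetzen von t = 1: a(1) = 4.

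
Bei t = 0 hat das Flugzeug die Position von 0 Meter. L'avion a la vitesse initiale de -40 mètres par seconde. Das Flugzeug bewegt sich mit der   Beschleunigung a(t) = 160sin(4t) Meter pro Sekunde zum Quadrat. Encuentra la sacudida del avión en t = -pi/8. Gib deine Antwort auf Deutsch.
Um dies zu lösen, müssen wir 1 Ableitung unserer Gleichung für die Beschleunigung a(t) = 160·sin(4·t) nehmen. Die Ableitung von der Beschleunigung ergibt den Ruck: j(t) = 640·cos(4·t). Wir haben den Ruck j(t) = 640·cos(4·t). Durch Einsetzen von t = -pi/8: j(-pi/8) = 0.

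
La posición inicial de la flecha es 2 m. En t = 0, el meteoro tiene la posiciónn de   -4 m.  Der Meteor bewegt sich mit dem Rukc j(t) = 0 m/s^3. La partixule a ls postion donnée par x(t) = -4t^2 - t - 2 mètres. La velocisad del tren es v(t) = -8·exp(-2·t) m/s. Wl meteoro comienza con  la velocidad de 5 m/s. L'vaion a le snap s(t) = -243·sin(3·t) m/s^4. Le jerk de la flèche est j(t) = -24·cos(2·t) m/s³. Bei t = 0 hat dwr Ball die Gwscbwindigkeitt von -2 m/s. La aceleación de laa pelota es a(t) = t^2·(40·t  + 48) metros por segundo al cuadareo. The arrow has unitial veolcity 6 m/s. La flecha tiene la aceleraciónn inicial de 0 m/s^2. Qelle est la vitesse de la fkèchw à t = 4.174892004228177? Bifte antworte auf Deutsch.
Um dies zu lösen, müssen wir 2 Stammfunktionen unserer Gleichung für den Ruck j(t) = -24·cos(2·t) finden. Das Integral von dem Ruck, mit a(0) = 0, ergibt die Beschleunigung: a(t) = -12·sin(2·t). Das Integral von der Beschleunigung, mit v(0) = 6, ergibt die Geschwindigkeit: v(t) = 6·cos(2·t). Wir haben die Geschwindigkeit v(t) = 6·cos(2·t). Durch Einsetzen von t = 4.174892004228177: v(4.174892004228177) = -2.85442537631390.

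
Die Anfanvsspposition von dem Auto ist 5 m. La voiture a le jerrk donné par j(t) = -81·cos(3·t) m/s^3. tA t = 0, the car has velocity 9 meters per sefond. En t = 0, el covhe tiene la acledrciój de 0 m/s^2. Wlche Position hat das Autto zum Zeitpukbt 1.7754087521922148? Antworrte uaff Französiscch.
Nous devons trouver l'intégrale de notre équation du jerk j(t) = -81·cos(3·t) 3 fois. En prenant ∫j(t)dt et en appliquant a(0) = 0, nous trouvons a(t) = -27·sin(3·t). En prenant ∫a(t)dt et en appliquant v(0) = 9, nous trouvons v(t) = 9·cos(3·t). L'intégrale de la vitesse, avec x(0) = 5, donne la position: x(t) = 3·sin(3·t) + 5. En utilisant x(t) = 3·sin(3·t) + 5 et en substituant t = 1.7754087521922148, nous trouvons x = 2.54766878584715.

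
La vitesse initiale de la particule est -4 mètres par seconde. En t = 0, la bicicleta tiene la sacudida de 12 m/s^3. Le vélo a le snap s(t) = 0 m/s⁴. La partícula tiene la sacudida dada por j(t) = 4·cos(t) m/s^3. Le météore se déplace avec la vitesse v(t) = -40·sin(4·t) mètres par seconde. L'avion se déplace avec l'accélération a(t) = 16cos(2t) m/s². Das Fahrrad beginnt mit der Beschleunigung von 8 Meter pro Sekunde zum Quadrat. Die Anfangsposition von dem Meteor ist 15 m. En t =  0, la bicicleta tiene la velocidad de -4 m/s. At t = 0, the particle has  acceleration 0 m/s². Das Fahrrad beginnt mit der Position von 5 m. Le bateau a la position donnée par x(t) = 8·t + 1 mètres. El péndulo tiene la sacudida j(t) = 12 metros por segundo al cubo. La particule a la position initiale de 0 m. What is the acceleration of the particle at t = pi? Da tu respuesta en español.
Debemos encontrar la integral de nuestra ecuación de la sacudida j(t) = 4·cos(t) 1 vez. La antiderivada de la sacudida es la aceleración. Usando a(0) = 0, obtenemos a(t) = 4·sin(t). Tenemos la aceleración a(t) = 4·sin(t). Sustituyendo t = pi: a(pi) = 0.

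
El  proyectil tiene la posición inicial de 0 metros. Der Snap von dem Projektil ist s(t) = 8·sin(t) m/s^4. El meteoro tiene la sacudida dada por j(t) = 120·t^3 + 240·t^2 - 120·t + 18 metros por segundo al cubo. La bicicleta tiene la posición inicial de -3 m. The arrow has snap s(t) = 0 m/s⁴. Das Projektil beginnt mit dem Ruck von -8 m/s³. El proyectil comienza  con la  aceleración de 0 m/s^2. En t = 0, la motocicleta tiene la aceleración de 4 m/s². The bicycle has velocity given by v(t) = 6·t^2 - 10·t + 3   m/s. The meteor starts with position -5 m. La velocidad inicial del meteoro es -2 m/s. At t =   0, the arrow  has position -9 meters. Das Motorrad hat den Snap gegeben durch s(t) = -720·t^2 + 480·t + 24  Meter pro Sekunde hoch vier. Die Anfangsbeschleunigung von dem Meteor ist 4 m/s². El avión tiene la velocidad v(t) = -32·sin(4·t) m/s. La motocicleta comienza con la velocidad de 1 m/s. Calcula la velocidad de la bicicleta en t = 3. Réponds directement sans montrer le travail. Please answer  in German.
v(3) = 27.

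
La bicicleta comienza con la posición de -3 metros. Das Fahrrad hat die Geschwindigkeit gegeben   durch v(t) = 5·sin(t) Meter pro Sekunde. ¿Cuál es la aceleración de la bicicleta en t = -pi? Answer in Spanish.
Para resolver esto, necesitamos tomar 1 derivada de nuestra ecuación de la velocidad v(t) = 5·sin(t). Tomando d/dt de v(t), encontramos a(t) = 5·cos(t). De la ecuación de la aceleración a(t) = 5·cos(t), sustituimos t = -pi para obtener a = -5.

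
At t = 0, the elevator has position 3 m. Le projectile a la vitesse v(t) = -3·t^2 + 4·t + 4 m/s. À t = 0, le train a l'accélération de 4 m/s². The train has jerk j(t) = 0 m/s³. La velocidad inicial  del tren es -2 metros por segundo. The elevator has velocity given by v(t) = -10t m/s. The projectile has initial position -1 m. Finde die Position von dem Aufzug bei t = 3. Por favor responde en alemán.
Um dies zu lösen, müssen wir 1 Integral unserer Gleichung für die Geschwindigkeit v(t) = -10·t finden. Die Stammfunktion von der Geschwindigkeit, mit x(0) = 3, ergibt die Position: x(t) = 3 - 5·t^2. Mit x(t) = 3 - 5·t^2 und Einsetzen von t = 3, finden wir x = -42.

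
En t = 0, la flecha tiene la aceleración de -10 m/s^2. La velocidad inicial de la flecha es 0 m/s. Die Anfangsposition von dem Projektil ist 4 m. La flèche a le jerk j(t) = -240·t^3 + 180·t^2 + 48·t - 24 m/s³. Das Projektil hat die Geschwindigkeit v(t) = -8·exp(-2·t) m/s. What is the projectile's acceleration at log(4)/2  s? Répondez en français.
En partant de la vitesse v(t) = -8·exp(-2·t), nous prenons 1 dérivée. La dérivée de la vitesse donne l'accélération: a(t) = 16·exp(-2·t). De l'équation de l'accélération a(t) = 16·exp(-2·t), nous substituons t = log(4)/2 pour obtenir a = 4.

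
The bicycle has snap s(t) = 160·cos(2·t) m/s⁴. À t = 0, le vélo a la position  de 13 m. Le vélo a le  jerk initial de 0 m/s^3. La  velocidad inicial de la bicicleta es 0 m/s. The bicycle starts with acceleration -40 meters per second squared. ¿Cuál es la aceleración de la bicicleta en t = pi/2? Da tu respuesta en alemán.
Ausgehend von dem Snap s(t) = 160·cos(2·t), nehmen wir 2 Integrale. Die Stammfunktion von dem Snap, mit j(0) = 0, ergibt den Ruck: j(t) = 80·sin(2·t). Mit ∫j(t)dt und Anwendung von a(0) = -40, finden wir a(t) = -40·cos(2·t). Mit a(t) = -40·cos(2·t) und Einsetzen von t = pi/2, finden wir a = 40.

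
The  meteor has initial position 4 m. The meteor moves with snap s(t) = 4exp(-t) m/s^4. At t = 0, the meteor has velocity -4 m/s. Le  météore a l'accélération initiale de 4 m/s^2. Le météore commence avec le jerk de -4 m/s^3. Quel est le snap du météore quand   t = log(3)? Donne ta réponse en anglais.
Using s(t) = 4·exp(-t) and substituting t = log(3), we find s = 4/3.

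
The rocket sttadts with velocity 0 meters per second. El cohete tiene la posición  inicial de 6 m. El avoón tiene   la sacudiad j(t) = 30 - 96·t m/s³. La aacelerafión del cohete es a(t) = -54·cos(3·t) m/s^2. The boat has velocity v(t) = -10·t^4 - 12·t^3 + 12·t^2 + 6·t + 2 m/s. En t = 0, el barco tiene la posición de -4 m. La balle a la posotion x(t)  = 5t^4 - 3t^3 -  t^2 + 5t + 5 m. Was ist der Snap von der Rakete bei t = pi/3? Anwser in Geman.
Ausgehend von der Beschleunigung a(t) = -54·cos(3·t), nehmen wir 2 Ableitungen. Die Ableitung von der Beschleunigung ergibt den Ruck: j(t) = 162·sin(3·t). Durch Ableiten von dem Ruck erhalten wir den Snap: s(t) = 486·cos(3·t). Aus der Gleichung für den Snap s(t) = 486·cos(3·t), setzen wir t = pi/3 ein und erhalten s = -486.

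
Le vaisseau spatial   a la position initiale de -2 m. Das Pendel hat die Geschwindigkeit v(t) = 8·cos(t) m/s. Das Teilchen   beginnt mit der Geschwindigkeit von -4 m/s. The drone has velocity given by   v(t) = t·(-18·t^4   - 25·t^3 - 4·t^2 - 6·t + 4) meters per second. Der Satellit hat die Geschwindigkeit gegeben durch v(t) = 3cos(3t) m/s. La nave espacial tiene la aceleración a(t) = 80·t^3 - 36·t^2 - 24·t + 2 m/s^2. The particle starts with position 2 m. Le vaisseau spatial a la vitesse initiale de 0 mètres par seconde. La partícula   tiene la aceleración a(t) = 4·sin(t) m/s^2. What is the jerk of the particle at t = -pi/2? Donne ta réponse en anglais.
To solve this, we need to take 1 derivative of our acceleration equation a(t) = 4·sin(t). Taking d/dt of a(t), we find j(t) = 4·cos(t). We have jerk j(t) = 4·cos(t). Substituting t = -pi/2: j(-pi/2) = 0.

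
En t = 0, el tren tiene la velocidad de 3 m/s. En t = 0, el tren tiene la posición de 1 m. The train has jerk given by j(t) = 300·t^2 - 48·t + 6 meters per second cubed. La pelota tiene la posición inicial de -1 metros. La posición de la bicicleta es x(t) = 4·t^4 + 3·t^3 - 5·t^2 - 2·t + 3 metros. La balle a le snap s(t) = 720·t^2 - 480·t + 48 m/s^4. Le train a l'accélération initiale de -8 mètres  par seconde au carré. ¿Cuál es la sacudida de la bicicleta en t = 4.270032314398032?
Partiendo de la posición x(t) = 4·t^4 + 3·t^3 - 5·t^2 - 2·t + 3, tomamos 3 derivadas. La derivada de la posición da la velocidad: v(t) = 16·t^3 + 9·t^2 - 10·t - 2. Tomando d/dt de v(t), encontramos a(t) = 48·t^2 + 18·t - 10. Derivando la aceleración, obtenemos la sacudida: j(t) = 96·t + 18. Tenemos la sacudida j(t) = 96·t + 18. Sustituyendo t = 4.270032314398032: j(4.270032314398032) = 427.923102182211.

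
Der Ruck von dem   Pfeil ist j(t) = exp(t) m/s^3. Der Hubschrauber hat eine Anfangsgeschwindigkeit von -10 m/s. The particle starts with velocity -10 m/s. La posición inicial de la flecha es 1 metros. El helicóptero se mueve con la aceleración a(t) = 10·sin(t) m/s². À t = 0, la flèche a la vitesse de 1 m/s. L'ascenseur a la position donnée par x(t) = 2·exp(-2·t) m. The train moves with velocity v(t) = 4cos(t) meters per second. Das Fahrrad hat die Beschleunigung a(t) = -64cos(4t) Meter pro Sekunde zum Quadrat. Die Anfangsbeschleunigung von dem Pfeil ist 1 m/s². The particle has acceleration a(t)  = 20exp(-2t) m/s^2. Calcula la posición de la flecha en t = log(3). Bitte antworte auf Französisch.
Nous devons trouver la primitive de notre équation du jerk j(t) = exp(t) 3 fois. En intégrant le jerk et en utilisant la condition initiale a(0) = 1, nous obtenons a(t) = exp(t). L'intégrale de l'accélération est la vitesse. En utilisant v(0) = 1, nous obtenons v(t) = exp(t). L'intégrale de la vitesse est la position. En utilisant x(0) = 1, nous obtenons x(t) = exp(t). De l'équation de la position x(t) = exp(t), nous substituons t = log(3) pour obtenir x = 3.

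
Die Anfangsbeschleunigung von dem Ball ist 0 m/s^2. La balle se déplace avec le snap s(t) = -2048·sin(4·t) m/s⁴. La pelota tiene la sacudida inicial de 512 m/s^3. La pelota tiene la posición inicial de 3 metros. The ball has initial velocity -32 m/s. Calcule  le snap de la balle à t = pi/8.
De l'équation du snap s(t) = -2048·sin(4·t), nous substituons t = pi/8 pour obtenir s = -2048.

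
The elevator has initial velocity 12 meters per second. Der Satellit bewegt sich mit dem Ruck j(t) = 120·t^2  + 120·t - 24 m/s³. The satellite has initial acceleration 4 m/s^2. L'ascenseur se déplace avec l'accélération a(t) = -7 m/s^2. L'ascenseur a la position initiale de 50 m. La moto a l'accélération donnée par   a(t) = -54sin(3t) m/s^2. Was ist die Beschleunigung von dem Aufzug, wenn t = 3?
Mit a(t) = -7 und Einsetzen von t = 3, finden wir a = -7.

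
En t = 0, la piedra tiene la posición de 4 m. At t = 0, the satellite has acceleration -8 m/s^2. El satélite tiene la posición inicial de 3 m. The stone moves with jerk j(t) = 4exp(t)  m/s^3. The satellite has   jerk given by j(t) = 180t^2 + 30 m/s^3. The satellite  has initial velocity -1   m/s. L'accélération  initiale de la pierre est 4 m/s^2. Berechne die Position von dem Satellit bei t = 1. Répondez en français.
Pour résoudre ceci, nous devons prendre 3 intégrales de notre équation du jerk j(t) = 180·t^2 + 30. En intégrant le jerk et en utilisant la condition initiale a(0) = -8, nous obtenons a(t) = 60·t^3 + 30·t - 8. La primitive de l'accélération, avec v(0) = -1, donne la vitesse: v(t) = 15·t^4 + 15·t^2 - 8·t - 1. En prenant ∫v(t)dt et en appliquant x(0) = 3, nous trouvons x(t) = 3·t^5 + 5·t^3 - 4·t^2 - t + 3. En utilisant x(t) = 3·t^5 + 5·t^3 - 4·t^2 - t + 3 et en substituant t = 1, nous trouvons x = 6.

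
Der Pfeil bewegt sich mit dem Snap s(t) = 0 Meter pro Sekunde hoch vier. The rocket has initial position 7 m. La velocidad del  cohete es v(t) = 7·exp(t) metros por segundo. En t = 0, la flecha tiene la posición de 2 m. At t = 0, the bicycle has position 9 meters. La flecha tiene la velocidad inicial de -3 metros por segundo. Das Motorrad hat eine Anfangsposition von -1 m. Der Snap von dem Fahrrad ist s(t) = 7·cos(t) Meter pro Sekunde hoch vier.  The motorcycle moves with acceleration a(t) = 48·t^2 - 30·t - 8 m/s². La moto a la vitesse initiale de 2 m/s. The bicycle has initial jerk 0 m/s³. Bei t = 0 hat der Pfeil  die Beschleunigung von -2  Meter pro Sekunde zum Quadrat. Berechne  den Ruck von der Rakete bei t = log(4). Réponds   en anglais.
Starting from velocity v(t) = 7·exp(t), we take 2 derivatives. Taking d/dt of v(t), we find a(t) = 7·exp(t). The derivative of acceleration gives jerk: j(t) = 7·exp(t). From the given jerk equation j(t) = 7·exp(t), we substitute t = log(4) to get j = 28.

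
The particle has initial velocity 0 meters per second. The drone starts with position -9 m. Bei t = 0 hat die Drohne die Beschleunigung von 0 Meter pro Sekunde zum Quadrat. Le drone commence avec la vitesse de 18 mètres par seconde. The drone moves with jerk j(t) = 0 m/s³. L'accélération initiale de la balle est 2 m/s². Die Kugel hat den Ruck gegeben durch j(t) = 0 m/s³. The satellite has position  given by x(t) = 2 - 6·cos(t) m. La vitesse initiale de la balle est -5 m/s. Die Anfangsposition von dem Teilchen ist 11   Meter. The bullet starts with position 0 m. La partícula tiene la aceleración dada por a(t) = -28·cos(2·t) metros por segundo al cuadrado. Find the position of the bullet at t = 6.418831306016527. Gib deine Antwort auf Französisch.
Pour résoudre ceci, nous devons prendre 3 primitives de notre équation du jerk j(t) = 0. L'intégrale du jerk est l'accélération. En utilisant a(0) = 2, nous obtenons a(t) = 2. La primitive de l'accélération, avec v(0) = -5, donne la vitesse: v(t) = 2·t - 5. En prenant ∫v(t)dt et en appliquant x(0) = 0, nous trouvons x(t) = t^2 - 5·t. Nous avons la position x(t) = t^2 - 5·t. En substituant t = 6.418831306016527: x(6.418831306016527) = 9.10723880501519.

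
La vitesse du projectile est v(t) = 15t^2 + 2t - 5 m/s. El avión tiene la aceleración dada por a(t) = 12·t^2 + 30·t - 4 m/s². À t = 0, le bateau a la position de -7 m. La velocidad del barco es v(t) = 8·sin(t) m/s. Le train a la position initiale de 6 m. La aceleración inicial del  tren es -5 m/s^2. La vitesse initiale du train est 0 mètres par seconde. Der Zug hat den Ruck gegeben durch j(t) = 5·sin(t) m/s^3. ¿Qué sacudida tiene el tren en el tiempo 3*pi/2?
De la ecuación de la sacudida j(t) = 5·sin(t), sustituimos t = 3*pi/2 para obtener j = -5.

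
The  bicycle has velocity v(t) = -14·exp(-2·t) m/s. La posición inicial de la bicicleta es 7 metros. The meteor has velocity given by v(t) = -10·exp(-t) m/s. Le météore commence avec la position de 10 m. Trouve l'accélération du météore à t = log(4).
En partant de la vitesse v(t) = -10·exp(-t), nous prenons 1 dérivée. La dérivée de la vitesse donne l'accélération: a(t) = 10·exp(-t). En utilisant a(t) = 10·exp(-t) et en substituant t = log(4), nous trouvons a = 5/2.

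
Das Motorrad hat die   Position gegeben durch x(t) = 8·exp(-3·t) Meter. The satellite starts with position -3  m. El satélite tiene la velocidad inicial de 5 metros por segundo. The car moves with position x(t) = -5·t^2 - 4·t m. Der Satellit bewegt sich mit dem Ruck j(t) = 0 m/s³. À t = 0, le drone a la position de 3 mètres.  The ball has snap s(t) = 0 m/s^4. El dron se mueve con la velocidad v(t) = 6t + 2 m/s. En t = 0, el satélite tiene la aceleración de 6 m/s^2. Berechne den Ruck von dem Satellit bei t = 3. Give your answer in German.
Wir haben den Ruck j(t) = 0. Durch Einsetzen von t = 3: j(3) = 0.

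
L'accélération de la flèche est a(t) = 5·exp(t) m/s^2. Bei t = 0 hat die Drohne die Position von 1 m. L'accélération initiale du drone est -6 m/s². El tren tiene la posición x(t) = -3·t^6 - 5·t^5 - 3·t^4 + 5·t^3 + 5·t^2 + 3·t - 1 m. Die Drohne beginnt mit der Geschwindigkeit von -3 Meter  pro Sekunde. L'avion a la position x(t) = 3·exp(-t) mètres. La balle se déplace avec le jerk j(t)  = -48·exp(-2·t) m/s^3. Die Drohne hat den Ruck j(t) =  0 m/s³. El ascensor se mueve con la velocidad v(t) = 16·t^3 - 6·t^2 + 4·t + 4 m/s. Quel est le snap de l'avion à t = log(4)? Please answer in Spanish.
Partiendo de la posición x(t) = 3·exp(-t), tomamos 4 derivadas. Derivando la posición, obtenemos la velocidad: v(t) = -3·exp(-t). La derivada de la velocidad da la aceleración: a(t) = 3·exp(-t). Derivando la aceleración, obtenemos la sacudida: j(t) = -3·exp(-t). Tomando d/dt de j(t), encontramos s(t) = 3·exp(-t). Usando s(t) = 3·exp(-t) y sustituyendo t = log(4), encontramos s = 3/4.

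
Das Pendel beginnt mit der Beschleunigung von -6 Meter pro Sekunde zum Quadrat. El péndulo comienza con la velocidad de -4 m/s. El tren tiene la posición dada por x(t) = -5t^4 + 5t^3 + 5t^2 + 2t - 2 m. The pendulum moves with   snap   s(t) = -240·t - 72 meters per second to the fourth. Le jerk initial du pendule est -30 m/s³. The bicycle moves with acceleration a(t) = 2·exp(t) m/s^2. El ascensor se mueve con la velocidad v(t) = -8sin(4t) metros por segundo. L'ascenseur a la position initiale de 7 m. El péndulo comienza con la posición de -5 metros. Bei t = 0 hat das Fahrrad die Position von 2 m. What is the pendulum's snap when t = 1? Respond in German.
Aus der Gleichung für den Snap s(t) = -240·t - 72, setzen wir t = 1 ein und erhalten s = -312.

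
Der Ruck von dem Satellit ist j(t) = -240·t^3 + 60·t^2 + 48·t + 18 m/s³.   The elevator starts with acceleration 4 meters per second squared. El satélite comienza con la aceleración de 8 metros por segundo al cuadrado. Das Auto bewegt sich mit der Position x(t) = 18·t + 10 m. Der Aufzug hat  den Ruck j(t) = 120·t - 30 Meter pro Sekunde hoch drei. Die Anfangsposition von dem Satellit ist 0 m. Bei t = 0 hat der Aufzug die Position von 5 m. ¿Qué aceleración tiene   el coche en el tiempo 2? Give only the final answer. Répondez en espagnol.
a(2) = 0.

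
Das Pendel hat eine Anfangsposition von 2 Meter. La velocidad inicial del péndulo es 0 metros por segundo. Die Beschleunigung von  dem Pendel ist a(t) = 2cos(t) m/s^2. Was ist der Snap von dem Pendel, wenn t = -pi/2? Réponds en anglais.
Starting from acceleration a(t) = 2·cos(t), we take 2 derivatives. Taking d/dt of a(t), we find j(t) = -2·sin(t). Differentiating jerk, we get snap: s(t) = -2·cos(t). We have snap s(t) = -2·cos(t). Substituting t = -pi/2: s(-pi/2) = 0.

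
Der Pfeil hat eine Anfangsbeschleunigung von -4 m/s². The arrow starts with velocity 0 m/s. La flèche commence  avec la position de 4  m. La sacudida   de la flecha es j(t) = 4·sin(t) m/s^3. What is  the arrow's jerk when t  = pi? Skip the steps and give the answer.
The answer is 0.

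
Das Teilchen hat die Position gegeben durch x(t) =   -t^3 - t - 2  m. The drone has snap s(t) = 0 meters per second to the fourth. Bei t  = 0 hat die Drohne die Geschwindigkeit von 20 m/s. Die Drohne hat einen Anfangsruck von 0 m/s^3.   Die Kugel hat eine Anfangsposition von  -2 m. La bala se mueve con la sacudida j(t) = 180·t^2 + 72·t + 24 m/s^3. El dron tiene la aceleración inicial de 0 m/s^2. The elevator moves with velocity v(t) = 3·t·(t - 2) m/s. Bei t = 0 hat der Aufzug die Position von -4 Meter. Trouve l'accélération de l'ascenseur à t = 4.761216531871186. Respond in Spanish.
Para resolver esto, necesitamos tomar 1 derivada de nuestra ecuación de la velocidad v(t) = 3·t·(t - 2). Tomando d/dt de v(t), encontramos a(t) = 6·t - 6. Usando a(t) = 6·t - 6 y sustituyendo t = 4.761216531871186, encontramos a = 22.5672991912271.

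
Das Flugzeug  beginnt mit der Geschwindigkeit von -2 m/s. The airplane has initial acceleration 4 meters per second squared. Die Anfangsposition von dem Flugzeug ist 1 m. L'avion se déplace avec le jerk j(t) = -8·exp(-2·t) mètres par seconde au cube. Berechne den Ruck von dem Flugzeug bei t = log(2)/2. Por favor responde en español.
De la ecuación de la sacudida j(t) = -8·exp(-2·t), sustituimos t = log(2)/2 para obtener j = -4.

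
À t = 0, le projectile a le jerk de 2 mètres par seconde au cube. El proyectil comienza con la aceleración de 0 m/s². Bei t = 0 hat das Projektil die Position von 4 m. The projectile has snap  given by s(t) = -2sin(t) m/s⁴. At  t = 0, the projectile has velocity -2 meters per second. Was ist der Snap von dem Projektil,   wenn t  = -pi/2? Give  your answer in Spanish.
Tenemos el snap s(t) = -2·sin(t). Sustituyendo t = -pi/2: s(-pi/2) = 2.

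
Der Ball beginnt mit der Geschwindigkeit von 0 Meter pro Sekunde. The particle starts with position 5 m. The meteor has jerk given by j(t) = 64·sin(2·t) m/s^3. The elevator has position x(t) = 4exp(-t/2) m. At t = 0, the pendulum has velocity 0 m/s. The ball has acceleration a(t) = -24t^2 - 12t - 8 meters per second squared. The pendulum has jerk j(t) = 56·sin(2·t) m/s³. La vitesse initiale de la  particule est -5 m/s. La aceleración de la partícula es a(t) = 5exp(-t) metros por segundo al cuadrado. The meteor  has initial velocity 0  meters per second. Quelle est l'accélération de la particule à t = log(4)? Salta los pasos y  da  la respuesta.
La réponse est 5/4.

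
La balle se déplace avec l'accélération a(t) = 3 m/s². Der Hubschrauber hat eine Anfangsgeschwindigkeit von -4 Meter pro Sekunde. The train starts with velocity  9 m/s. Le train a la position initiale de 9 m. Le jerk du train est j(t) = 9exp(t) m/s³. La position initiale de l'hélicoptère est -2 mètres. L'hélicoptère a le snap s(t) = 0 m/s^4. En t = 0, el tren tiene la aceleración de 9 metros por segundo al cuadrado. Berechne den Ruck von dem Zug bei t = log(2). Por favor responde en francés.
En utilisant j(t) = 9·exp(t) et en substituant t = log(2), nous trouvons j = 18.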